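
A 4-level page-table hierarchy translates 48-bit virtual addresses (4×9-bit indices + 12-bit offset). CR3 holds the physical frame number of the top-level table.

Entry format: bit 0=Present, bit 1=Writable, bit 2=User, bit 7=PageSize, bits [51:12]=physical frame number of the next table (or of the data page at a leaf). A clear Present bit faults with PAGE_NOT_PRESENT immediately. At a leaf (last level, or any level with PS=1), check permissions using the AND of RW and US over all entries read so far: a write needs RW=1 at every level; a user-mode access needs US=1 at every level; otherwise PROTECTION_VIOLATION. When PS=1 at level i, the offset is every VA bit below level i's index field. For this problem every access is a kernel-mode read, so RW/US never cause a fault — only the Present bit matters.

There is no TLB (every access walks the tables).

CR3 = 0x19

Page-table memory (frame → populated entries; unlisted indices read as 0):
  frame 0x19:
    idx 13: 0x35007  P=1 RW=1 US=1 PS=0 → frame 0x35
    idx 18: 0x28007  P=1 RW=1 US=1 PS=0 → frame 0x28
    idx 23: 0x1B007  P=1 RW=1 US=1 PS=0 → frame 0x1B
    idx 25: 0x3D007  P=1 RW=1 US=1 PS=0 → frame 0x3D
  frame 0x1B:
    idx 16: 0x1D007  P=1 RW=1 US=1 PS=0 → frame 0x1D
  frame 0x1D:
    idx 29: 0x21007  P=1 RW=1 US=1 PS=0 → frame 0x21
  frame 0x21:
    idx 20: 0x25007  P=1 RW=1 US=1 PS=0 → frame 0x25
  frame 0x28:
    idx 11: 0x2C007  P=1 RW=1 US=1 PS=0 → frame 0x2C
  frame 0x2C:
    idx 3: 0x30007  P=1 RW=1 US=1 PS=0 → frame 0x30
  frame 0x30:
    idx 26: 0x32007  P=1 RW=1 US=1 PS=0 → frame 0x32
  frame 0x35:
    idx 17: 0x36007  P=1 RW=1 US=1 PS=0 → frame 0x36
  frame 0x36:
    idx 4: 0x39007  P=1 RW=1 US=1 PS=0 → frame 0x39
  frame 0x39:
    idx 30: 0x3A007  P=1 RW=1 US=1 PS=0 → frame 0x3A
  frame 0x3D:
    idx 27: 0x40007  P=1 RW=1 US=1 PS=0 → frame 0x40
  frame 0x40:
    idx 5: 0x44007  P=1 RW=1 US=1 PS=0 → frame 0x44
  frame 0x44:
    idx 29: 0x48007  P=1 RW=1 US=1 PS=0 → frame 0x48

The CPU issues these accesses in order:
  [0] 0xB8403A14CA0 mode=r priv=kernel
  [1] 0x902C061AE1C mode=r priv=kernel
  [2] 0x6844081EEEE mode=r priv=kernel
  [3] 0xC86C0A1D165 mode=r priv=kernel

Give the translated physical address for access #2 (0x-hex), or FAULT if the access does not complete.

Trace:
#0 VA=0xB8403A14CA0 (r,kernel):
  L0 @0x19[23] → 0x1B007  P=1,RW=1,US=1,PS=0
  L1 @0x1B[16] → 0x1D007  P=1,RW=1,US=1,PS=0
  L2 @0x1D[29] → 0x21007  P=1,RW=1,US=1,PS=0
  L3 @0x21[20] → 0x25007  P=1,RW=1,US=1,PS=0
  ⇒ phys 0x25CA0  [4 reads]
#1 VA=0x902C061AE1C (r,kernel):
  L0 @0x19[18] → 0x28007  P=1,RW=1,US=1,PS=0
  L1 @0x28[11] → 0x2C007  P=1,RW=1,US=1,PS=0
  L2 @0x2C[3] → 0x30007  P=1,RW=1,US=1,PS=0
  L3 @0x30[26] → 0x32007  P=1,RW=1,US=1,PS=0
  ⇒ phys 0x32E1C  [4 reads]
#2 VA=0x6844081EEEE (r,kernel):
  L0 @0x19[13] → 0x35007  P=1,RW=1,US=1,PS=0
  L1 @0x35[17] → 0x36007  P=1,RW=1,US=1,PS=0
  L2 @0x36[4] → 0x39007  P=1,RW=1,US=1,PS=0
  L3 @0x39[30] → 0x3A007  P=1,RW=1,US=1,PS=0
  ⇒ phys 0x3AEEE  [4 reads]
#3 VA=0xC86C0A1D165 (r,kernel):
  L0 @0x19[25] → 0x3D007  P=1,RW=1,US=1,PS=0
  L1 @0x3D[27] → 0x40007  P=1,RW=1,US=1,PS=0
  L2 @0x40[5] → 0x44007  P=1,RW=1,US=1,PS=0
  L3 @0x44[29] → 0x48007  P=1,RW=1,US=1,PS=0
  ⇒ phys 0x48165  [4 reads]

Access #2 PA: 0x3AEEE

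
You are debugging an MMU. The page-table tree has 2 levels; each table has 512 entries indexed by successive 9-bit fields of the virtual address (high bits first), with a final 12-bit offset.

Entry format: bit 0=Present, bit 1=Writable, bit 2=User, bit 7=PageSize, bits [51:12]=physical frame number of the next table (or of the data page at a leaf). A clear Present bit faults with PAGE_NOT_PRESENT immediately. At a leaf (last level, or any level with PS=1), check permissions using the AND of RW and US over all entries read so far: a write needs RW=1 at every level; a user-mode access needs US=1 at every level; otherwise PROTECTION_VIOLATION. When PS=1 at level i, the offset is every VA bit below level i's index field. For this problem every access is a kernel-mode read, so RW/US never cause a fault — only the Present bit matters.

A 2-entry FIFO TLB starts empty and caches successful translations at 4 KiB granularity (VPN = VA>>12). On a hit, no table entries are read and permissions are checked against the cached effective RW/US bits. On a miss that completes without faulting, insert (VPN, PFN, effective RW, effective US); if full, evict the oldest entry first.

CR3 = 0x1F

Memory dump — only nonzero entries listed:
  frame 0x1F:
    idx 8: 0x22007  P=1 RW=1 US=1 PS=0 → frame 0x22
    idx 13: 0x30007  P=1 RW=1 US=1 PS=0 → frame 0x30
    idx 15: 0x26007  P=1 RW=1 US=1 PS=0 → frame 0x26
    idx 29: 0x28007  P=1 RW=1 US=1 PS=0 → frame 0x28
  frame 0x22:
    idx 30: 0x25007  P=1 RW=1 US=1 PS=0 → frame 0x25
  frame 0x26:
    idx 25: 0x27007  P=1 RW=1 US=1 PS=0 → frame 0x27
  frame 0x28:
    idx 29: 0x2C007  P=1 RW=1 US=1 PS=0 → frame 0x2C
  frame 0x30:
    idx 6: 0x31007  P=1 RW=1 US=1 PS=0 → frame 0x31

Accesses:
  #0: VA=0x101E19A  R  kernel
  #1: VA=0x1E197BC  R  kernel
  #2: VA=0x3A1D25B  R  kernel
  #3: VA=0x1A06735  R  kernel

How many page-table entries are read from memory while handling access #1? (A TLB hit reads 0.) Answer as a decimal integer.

Per-access translation:
#0 VA=0x101E19A (r,kernel):
  [0] read 0x1F idx=8: raw=0x22007 flags P=1 W=1 U=1 S=0
  [1] read 0x22 idx=30: raw=0x25007 flags P=1 W=1 U=1 S=0
  → PA=0x2519A  (2 entries read)
#1 VA=0x1E197BC (r,kernel):
  [0] read 0x1F idx=15: raw=0x26007 flags P=1 W=1 U=1 S=0
  [1] read 0x26 idx=25: raw=0x27007 flags P=1 W=1 U=1 S=0
  → PA=0x277BC  (2 entries read)
#2 VA=0x3A1D25B (r,kernel):
  [0] read 0x1F idx=29: raw=0x28007 flags P=1 W=1 U=1 S=0
  [1] read 0x28 idx=29: raw=0x2C007 flags P=1 W=1 U=1 S=0
  → PA=0x2C25B  (2 entries read)
#3 VA=0x1A06735 (r,kernel):
  [0] read 0x1F idx=13: raw=0x30007 flags P=1 W=1 U=1 S=0
  [1] read 0x30 idx=6: raw=0x31007 flags P=1 W=1 U=1 S=0
  → PA=0x31735  (2 entries read)

Entries read for #1: 2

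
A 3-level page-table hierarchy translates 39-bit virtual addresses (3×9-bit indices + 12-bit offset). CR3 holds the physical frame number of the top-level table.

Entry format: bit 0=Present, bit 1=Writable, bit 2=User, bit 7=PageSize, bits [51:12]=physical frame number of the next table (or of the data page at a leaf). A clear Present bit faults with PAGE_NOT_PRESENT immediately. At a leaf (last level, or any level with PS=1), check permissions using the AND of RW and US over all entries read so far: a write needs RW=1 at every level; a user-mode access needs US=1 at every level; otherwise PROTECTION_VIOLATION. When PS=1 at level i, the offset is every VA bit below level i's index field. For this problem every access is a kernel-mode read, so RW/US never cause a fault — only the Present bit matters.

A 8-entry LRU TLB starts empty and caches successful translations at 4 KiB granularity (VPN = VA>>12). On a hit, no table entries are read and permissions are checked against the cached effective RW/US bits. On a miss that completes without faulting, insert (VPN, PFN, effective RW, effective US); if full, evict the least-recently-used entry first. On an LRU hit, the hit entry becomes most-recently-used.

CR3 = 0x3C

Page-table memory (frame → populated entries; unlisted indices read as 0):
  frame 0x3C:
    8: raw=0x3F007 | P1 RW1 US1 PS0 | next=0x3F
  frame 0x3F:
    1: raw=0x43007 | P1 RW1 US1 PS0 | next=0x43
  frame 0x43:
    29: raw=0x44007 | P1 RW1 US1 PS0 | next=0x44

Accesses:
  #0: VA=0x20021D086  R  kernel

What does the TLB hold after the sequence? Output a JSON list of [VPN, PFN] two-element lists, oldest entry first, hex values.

Walk each access:
#0 VA=0x20021D086 (r,kernel):
  L0 @0x3C[8] → 0x3F007  P=1,RW=1,US=1,PS=0
  L1 @0x3F[1] → 0x43007  P=1,RW=1,US=1,PS=0
  L2 @0x43[29] → 0x44007  P=1,RW=1,US=1,PS=0
  ⇒ phys 0x44086  [3 reads]

TLB: [["0x20021D", "0x44"]]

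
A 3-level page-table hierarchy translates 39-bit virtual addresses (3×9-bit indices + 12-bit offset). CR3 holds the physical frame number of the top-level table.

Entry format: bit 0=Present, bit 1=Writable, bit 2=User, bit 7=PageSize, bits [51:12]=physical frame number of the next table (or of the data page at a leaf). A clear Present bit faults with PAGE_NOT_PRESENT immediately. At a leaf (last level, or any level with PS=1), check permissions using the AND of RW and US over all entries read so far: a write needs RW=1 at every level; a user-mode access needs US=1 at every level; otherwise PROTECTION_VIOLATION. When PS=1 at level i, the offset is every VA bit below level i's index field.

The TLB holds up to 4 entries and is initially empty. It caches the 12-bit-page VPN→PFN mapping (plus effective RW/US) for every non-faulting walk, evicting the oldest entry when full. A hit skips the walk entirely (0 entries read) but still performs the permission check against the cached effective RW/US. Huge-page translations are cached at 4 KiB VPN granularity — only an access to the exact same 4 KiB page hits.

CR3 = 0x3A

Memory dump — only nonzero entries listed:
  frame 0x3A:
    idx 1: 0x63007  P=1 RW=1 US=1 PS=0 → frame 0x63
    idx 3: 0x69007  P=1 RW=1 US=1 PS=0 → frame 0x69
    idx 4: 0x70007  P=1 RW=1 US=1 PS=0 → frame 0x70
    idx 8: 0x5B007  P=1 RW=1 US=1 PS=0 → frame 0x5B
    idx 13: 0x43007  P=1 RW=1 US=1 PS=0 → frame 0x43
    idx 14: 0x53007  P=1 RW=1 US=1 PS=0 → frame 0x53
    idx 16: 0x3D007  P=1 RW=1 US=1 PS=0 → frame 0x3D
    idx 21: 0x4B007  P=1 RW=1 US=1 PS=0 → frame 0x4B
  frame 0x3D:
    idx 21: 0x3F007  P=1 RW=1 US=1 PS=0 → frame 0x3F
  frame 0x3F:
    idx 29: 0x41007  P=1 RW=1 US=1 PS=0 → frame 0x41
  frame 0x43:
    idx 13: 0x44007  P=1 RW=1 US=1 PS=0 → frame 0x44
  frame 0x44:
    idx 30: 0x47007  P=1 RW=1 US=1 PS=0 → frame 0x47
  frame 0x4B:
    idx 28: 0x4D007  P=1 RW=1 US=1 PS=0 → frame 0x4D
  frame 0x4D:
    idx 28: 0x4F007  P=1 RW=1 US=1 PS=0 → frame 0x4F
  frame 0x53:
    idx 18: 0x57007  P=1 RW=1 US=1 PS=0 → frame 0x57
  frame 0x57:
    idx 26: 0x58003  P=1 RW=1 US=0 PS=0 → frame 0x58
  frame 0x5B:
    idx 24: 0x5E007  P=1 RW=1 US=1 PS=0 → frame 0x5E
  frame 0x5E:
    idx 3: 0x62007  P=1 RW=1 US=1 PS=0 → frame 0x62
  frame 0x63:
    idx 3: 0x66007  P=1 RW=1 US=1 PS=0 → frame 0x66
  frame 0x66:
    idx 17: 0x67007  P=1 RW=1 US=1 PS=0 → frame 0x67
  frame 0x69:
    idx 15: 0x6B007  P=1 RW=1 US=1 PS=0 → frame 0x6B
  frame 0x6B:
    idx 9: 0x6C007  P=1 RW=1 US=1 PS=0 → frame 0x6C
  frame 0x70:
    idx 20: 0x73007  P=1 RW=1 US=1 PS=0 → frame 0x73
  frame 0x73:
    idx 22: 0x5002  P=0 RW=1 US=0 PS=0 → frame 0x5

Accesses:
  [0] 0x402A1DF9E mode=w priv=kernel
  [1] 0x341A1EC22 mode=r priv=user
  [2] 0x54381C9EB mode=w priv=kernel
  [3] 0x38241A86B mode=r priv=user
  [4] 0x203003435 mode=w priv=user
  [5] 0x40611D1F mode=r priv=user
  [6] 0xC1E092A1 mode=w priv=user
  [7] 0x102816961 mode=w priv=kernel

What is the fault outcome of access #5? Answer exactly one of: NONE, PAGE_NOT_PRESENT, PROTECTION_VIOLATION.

Trace:
#0 VA=0x402A1DF9E (w,kernel):
  L0 @0x3A[16] → 0x3D007  P=1,RW=1,US=1,PS=0
  L1 @0x3D[21] → 0x3F007  P=1,RW=1,US=1,PS=0
  L2 @0x3F[29] → 0x41007  P=1,RW=1,US=1,PS=0
  ⇒ phys 0x41F9E  [3 reads]
#1 VA=0x341A1EC22 (r,user):
  L0 @0x3A[13] → 0x43007  P=1,RW=1,US=1,PS=0
  L1 @0x43[13] → 0x44007  P=1,RW=1,US=1,PS=0
  L2 @0x44[30] → 0x47007  P=1,RW=1,US=1,PS=0
  ⇒ phys 0x47C22  [3 reads]
#2 VA=0x54381C9EB (w,kernel):
  L0 @0x3A[21] → 0x4B007  P=1,RW=1,US=1,PS=0
  L1 @0x4B[28] → 0x4D007  P=1,RW=1,US=1,PS=0
  L2 @0x4D[28] → 0x4F007  P=1,RW=1,US=1,PS=0
  ⇒ phys 0x4F9EB  [3 reads]
#3 VA=0x38241A86B (r,user):
  L0 @0x3A[14] → 0x53007  P=1,RW=1,US=1,PS=0
  L1 @0x53[18] → 0x57007  P=1,RW=1,US=1,PS=0
  L2 @0x57[26] → 0x58003  P=1,RW=1,US=0,PS=0
  ✗ PROTECTION_VIOLATION  [3 reads]
#4 VA=0x203003435 (w,user):
  L0 @0x3A[8] → 0x5B007  P=1,RW=1,US=1,PS=0
  L1 @0x5B[24] → 0x5E007  P=1,RW=1,US=1,PS=0
  L2 @0x5E[3] → 0x62007  P=1,RW=1,US=1,PS=0
  ⇒ phys 0x62435  [3 reads]
#5 VA=0x40611D1F (r,user):
  L0 @0x3A[1] → 0x63007  P=1,RW=1,US=1,PS=0
  L1 @0x63[3] → 0x66007  P=1,RW=1,US=1,PS=0
  L2 @0x66[17] → 0x67007  P=1,RW=1,US=1,PS=0
  ⇒ phys 0x67D1F  [3 reads]
#6 VA=0xC1E092A1 (w,user):
  L0 @0x3A[3] → 0x69007  P=1,RW=1,US=1,PS=0
  L1 @0x69[15] → 0x6B007  P=1,RW=1,US=1,PS=0
  L2 @0x6B[9] → 0x6C007  P=1,RW=1,US=1,PS=0
  ⇒ phys 0x6C2A1  [3 reads]
#7 VA=0x102816961 (w,kernel):
  L0 @0x3A[4] → 0x70007  P=1,RW=1,US=1,PS=0
  L1 @0x70[20] → 0x73007  P=1,RW=1,US=1,PS=0
  L2 @0x73[22] → 0x5002  P=0,RW=1,US=0,PS=0
  ✗ PAGE_NOT_PRESENT  [3 reads]

Access #5 fault: NONE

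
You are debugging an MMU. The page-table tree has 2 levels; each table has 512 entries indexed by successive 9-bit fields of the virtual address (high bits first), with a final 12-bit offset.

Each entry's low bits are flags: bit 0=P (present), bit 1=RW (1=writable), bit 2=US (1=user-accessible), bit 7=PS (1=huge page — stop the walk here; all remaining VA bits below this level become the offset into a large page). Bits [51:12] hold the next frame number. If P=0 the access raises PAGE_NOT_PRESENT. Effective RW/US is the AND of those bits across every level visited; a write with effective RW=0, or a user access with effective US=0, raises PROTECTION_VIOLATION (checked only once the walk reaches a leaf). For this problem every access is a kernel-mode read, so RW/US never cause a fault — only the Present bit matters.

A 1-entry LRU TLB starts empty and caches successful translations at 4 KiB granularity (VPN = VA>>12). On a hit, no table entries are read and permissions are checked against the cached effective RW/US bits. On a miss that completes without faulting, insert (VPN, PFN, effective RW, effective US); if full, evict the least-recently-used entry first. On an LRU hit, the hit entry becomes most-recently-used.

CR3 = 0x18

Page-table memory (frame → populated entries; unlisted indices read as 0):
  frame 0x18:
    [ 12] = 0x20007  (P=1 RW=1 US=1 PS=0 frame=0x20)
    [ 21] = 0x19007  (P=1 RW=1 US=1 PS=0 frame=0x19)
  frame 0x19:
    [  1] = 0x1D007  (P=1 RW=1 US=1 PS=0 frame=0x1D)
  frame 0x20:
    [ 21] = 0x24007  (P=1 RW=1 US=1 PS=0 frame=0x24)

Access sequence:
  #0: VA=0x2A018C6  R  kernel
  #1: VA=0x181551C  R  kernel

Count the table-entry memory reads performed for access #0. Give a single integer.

Per-access translation:
#0 VA=0x2A018C6 (r,kernel):
  L0: frame=0x18 idx=21 entry=0x19007 [P=1 RW=1 US=1 PS=0]
  L1: frame=0x19 idx=1 entry=0x1D007 [P=1 RW=1 US=1 PS=0]
  → PA=0x1D8C6  (2 entries read)
#1 VA=0x181551C (r,kernel):
  L0: frame=0x18 idx=12 entry=0x20007 [P=1 RW=1 US=1 PS=0]
  L1: frame=0x20 idx=21 entry=0x24007 [P=1 RW=1 US=1 PS=0]
  → PA=0x2451C  (2 entries read)

Entries read for #0: 2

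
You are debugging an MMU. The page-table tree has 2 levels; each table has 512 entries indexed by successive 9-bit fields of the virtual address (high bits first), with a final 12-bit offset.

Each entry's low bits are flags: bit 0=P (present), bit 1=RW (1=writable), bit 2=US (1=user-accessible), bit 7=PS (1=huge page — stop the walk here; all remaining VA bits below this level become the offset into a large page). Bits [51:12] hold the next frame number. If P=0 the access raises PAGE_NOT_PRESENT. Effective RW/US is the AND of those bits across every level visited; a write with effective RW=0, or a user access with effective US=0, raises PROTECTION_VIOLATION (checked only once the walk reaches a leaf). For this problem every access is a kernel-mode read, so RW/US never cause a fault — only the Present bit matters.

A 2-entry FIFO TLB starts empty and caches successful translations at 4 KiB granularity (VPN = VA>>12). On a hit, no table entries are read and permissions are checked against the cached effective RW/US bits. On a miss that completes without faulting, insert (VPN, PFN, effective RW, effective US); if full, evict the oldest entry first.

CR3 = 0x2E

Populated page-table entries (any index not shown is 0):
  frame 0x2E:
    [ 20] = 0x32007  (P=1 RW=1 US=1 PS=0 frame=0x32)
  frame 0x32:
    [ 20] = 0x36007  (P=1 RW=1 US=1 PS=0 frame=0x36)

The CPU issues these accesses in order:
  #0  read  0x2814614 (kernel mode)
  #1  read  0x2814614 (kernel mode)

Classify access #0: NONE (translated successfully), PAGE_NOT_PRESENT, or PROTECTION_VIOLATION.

Trace:
#0 VA=0x2814614 (r,kernel):
  lvl0: tbl 0x2E, slot 20 ⇒ 0x32007 (P1/RW1/US1/PS0)
  lvl1: tbl 0x32, slot 20 ⇒ 0x36007 (P1/RW1/US1/PS0)
  → PA=0x36614  (2 entries read)
#1 VA=0x2814614 (r,kernel):
  TLB hit vpn=0x2814 → PA=0x36614

Access #0 fault: NONE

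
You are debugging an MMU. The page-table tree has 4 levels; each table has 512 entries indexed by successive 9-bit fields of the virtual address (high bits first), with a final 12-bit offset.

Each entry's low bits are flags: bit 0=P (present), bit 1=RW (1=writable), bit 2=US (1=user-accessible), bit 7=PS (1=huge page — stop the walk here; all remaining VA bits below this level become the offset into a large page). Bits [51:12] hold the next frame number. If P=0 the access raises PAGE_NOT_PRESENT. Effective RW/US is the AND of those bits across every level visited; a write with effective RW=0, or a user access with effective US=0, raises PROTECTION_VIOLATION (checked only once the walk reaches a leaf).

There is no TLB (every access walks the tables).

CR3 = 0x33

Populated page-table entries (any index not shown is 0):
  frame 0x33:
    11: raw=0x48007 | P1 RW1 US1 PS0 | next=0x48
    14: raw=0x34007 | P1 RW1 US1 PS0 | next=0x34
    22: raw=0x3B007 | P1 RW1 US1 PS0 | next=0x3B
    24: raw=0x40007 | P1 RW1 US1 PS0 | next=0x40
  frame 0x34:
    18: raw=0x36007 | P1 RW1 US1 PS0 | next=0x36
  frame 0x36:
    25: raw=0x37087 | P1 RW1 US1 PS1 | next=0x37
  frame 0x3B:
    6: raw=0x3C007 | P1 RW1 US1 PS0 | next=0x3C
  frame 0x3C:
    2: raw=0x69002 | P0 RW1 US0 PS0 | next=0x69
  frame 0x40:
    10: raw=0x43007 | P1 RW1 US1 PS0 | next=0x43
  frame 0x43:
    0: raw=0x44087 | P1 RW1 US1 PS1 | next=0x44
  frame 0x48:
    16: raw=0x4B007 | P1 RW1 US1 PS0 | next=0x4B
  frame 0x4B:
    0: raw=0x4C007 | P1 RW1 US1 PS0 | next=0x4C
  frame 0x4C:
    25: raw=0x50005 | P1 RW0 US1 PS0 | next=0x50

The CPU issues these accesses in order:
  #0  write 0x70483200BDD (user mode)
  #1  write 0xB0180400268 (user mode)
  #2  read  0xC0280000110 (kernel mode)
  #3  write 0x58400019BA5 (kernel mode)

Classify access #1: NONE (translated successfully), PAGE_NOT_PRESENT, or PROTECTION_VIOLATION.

Per-access translation:
#0 VA=0x70483200BDD (w,user):
  L0: frame=0x33 idx=14 entry=0x34007 [P=1 RW=1 US=1 PS=0]
  L1: frame=0x34 idx=18 entry=0x36007 [P=1 RW=1 US=1 PS=0]
  L2: frame=0x36 idx=25 entry=0x37087 [P=1 RW=1 US=1 PS=1]
  ✓ 0x37BDD (huge @L2)  — 3 lookups
#1 VA=0xB0180400268 (w,user):
  L0: frame=0x33 idx=22 entry=0x3B007 [P=1 RW=1 US=1 PS=0]
  L1: frame=0x3B idx=6 entry=0x3C007 [P=1 RW=1 US=1 PS=0]
  L2: frame=0x3C idx=2 entry=0x69002 [P=0 RW=1 US=0 PS=0]
  ⇒ fault: PAGE_NOT_PRESENT  — 3 lookups
#2 VA=0xC0280000110 (r,kernel):
  L0: frame=0x33 idx=24 entry=0x40007 [P=1 RW=1 US=1 PS=0]
  L1: frame=0x40 idx=10 entry=0x43007 [P=1 RW=1 US=1 PS=0]
  L2: frame=0x43 idx=0 entry=0x44087 [P=1 RW=1 US=1 PS=1]
  ✓ 0x44110 (huge @L2)  — 3 lookups
#3 VA=0x58400019BA5 (w,kernel):
  L0: frame=0x33 idx=11 entry=0x48007 [P=1 RW=1 US=1 PS=0]
  L1: frame=0x48 idx=16 entry=0x4B007 [P=1 RW=1 US=1 PS=0]
  L2: frame=0x4B idx=0 entry=0x4C007 [P=1 RW=1 US=1 PS=0]
  L3: frame=0x4C idx=25 entry=0x50005 [P=1 RW=0 US=1 PS=0]
  ⇒ fault: PROTECTION_VIOLATION  — 4 lookups

Access #1 fault: PAGE_NOT_PRESENT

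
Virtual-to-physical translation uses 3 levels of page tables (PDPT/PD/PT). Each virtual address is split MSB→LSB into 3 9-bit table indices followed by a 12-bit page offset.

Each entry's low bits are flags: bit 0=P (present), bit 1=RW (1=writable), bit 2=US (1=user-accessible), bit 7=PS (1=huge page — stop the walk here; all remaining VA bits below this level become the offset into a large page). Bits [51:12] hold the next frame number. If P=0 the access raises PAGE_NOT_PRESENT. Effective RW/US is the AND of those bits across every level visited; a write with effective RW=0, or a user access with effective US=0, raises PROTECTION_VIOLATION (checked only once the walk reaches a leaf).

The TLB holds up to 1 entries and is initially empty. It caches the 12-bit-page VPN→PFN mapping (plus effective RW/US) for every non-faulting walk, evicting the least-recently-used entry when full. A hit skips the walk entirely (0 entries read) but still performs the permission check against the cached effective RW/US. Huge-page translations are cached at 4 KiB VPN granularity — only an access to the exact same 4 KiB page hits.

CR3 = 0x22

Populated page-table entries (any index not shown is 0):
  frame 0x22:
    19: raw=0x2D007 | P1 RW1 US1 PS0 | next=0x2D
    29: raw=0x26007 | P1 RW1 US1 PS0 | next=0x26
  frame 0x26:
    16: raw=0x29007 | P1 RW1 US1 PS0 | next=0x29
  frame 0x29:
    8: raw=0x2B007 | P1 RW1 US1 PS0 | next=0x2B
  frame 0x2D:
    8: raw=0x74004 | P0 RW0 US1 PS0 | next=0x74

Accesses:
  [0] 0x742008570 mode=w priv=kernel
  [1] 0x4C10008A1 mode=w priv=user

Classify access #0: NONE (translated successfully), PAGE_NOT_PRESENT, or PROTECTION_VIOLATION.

Per-access translation:
#0 VA=0x742008570 (w,kernel):
  L0 @0x22[29] → 0x26007  P=1,RW=1,US=1,PS=0
  L1 @0x26[16] → 0x29007  P=1,RW=1,US=1,PS=0
  L2 @0x29[8] → 0x2B007  P=1,RW=1,US=1,PS=0
  → PA=0x2B570  (3 entries read)
#1 VA=0x4C10008A1 (w,user):
  L0 @0x22[19] → 0x2D007  P=1,RW=1,US=1,PS=0
  L1 @0x2D[8] → 0x74004  P=0,RW=0,US=1,PS=0
  → PAGE_NOT_PRESENT  (2 entries read)

Access #0 fault: NONE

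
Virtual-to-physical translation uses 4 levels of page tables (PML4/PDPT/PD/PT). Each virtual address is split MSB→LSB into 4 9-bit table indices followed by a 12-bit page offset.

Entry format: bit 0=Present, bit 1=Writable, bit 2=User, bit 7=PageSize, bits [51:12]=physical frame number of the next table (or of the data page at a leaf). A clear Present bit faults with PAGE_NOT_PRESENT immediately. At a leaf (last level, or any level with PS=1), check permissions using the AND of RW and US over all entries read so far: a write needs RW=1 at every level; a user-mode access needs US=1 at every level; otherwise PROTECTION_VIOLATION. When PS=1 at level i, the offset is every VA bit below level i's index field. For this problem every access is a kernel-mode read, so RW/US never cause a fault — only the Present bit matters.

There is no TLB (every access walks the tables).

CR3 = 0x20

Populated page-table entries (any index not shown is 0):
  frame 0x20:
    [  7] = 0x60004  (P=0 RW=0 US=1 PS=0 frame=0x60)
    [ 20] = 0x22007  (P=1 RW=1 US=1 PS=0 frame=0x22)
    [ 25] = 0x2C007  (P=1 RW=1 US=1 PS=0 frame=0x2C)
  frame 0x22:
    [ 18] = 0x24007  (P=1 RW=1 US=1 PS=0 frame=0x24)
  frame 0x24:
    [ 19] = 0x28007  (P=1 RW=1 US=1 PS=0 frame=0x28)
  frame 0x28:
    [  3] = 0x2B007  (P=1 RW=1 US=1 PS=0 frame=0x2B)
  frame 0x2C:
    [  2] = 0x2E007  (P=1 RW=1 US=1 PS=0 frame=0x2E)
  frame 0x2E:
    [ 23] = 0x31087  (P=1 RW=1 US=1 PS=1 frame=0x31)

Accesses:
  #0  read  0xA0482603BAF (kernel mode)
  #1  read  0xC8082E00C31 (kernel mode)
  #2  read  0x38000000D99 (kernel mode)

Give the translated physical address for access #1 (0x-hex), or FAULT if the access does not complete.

Per-access translation:
#0 VA=0xA0482603BAF (r,kernel):
  [0] read 0x20 idx=20: raw=0x22007 flags P=1 W=1 U=1 S=0
  [1] read 0x22 idx=18: raw=0x24007 flags P=1 W=1 U=1 S=0
  [2] read 0x24 idx=19: raw=0x28007 flags P=1 W=1 U=1 S=0
  [3] read 0x28 idx=3: raw=0x2B007 flags P=1 W=1 U=1 S=0
  ✓ 0x2BBAF  — 4 lookups
#1 VA=0xC8082E00C31 (r,kernel):
  [0] read 0x20 idx=25: raw=0x2C007 flags P=1 W=1 U=1 S=0
  [1] read 0x2C idx=2: raw=0x2E007 flags P=1 W=1 U=1 S=0
  [2] read 0x2E idx=23: raw=0x31087 flags P=1 W=1 U=1 S=1
  ✓ 0x31C31 (huge @L2)  — 3 lookups
#2 VA=0x38000000D99 (r,kernel):
  [0] read 0x20 idx=7: raw=0x60004 flags P=0 W=0 U=1 S=0
  ⇒ fault: PAGE_NOT_PRESENT  — 1 lookups

Access #1 PA: 0x31C31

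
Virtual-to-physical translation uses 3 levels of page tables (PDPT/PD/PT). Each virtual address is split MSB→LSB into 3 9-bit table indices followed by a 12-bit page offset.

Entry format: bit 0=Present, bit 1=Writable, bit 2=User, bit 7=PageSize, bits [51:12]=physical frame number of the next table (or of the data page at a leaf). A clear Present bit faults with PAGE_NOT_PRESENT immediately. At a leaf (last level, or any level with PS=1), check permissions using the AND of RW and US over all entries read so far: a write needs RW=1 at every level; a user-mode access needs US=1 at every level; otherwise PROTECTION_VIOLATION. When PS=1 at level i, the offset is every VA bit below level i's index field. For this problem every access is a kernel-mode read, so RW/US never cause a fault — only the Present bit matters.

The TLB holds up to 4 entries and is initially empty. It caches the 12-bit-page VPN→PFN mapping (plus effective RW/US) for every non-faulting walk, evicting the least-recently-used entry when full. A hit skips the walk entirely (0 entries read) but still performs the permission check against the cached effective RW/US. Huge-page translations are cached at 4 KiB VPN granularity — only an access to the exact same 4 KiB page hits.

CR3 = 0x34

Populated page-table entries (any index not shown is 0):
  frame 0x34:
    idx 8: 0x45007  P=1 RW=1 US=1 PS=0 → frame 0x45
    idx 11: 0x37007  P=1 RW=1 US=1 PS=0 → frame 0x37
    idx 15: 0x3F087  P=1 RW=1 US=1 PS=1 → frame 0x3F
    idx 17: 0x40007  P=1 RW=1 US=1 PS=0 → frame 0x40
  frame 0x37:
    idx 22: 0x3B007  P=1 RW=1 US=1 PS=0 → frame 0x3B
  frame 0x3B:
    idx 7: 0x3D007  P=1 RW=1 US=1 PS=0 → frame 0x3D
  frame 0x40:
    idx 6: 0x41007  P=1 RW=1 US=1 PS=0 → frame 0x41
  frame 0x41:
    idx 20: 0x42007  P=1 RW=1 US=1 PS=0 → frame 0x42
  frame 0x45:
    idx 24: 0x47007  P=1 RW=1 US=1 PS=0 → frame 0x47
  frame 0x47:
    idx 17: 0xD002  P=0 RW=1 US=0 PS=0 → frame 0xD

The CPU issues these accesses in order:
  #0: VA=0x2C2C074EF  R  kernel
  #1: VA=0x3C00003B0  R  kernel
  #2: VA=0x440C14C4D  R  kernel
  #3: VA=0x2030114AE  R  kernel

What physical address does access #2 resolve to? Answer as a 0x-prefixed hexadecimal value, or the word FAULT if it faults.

Trace:
#0 VA=0x2C2C074EF (r,kernel):
  lvl0: tbl 0x34, slot 11 ⇒ 0x37007 (P1/RW1/US1/PS0)
  lvl1: tbl 0x37, slot 22 ⇒ 0x3B007 (P1/RW1/US1/PS0)
  lvl2: tbl 0x3B, slot 7 ⇒ 0x3D007 (P1/RW1/US1/PS0)
  ⇒ phys 0x3D4EF  [3 reads]
#1 VA=0x3C00003B0 (r,kernel):
  lvl0: tbl 0x34, slot 15 ⇒ 0x3F087 (P1/RW1/US1/PS1)
  ⇒ phys 0x3F3B0 (huge @L0)  [1 reads]
#2 VA=0x440C14C4D (r,kernel):
  lvl0: tbl 0x34, slot 17 ⇒ 0x40007 (P1/RW1/US1/PS0)
  lvl1: tbl 0x40, slot 6 ⇒ 0x41007 (P1/RW1/US1/PS0)
  lvl2: tbl 0x41, slot 20 ⇒ 0x42007 (P1/RW1/US1/PS0)
  ⇒ phys 0x42C4D  [3 reads]
#3 VA=0x2030114AE (r,kernel):
  lvl0: tbl 0x34, slot 8 ⇒ 0x45007 (P1/RW1/US1/PS0)
  lvl1: tbl 0x45, slot 24 ⇒ 0x47007 (P1/RW1/US1/PS0)
  lvl2: tbl 0x47, slot 17 ⇒ 0xD002 (P0/RW1/US0/PS0)
  ✗ PAGE_NOT_PRESENT  [3 reads]

Access #2 PA: 0x42C4D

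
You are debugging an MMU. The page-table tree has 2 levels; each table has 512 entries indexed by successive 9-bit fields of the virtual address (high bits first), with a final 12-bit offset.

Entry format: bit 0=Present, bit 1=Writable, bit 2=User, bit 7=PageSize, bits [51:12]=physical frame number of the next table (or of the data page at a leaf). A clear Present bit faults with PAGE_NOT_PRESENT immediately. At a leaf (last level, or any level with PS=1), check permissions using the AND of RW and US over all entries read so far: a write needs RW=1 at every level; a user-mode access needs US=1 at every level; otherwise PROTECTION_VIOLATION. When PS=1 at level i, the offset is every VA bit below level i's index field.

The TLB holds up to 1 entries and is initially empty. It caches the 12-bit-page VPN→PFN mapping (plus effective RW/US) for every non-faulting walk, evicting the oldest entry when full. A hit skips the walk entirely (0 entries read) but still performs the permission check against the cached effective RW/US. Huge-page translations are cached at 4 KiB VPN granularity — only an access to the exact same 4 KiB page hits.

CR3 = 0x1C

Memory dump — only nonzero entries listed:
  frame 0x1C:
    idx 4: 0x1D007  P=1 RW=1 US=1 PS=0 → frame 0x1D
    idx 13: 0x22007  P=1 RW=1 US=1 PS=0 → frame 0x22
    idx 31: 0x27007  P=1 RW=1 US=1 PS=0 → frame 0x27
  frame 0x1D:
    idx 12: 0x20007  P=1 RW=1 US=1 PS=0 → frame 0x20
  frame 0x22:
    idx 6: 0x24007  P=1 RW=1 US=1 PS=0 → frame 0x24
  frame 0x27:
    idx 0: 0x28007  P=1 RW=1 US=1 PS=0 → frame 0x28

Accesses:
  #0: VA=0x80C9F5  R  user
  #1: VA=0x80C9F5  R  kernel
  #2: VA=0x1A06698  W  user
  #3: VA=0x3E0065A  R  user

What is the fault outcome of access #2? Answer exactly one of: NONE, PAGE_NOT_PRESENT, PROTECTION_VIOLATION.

Per-access translation:
#0 VA=0x80C9F5 (r,user):
  lvl0: tbl 0x1C, slot 4 ⇒ 0x1D007 (P1/RW1/US1/PS0)
  lvl1: tbl 0x1D, slot 12 ⇒ 0x20007 (P1/RW1/US1/PS0)
  → PA=0x209F5  (2 entries read)
#1 VA=0x80C9F5 (r,kernel):
  TLB hit vpn=0x80C → PA=0x209F5
#2 VA=0x1A06698 (w,user):
  lvl0: tbl 0x1C, slot 13 ⇒ 0x22007 (P1/RW1/US1/PS0)
  lvl1: tbl 0x22, slot 6 ⇒ 0x24007 (P1/RW1/US1/PS0)
  → PA=0x24698  (2 entries read)
#3 VA=0x3E0065A (r,user):
  lvl0: tbl 0x1C, slot 31 ⇒ 0x27007 (P1/RW1/US1/PS0)
  lvl1: tbl 0x27, slot 0 ⇒ 0x28007 (P1/RW1/US1/PS0)
  → PA=0x2865A  (2 entries read)

Access #2 fault: NONE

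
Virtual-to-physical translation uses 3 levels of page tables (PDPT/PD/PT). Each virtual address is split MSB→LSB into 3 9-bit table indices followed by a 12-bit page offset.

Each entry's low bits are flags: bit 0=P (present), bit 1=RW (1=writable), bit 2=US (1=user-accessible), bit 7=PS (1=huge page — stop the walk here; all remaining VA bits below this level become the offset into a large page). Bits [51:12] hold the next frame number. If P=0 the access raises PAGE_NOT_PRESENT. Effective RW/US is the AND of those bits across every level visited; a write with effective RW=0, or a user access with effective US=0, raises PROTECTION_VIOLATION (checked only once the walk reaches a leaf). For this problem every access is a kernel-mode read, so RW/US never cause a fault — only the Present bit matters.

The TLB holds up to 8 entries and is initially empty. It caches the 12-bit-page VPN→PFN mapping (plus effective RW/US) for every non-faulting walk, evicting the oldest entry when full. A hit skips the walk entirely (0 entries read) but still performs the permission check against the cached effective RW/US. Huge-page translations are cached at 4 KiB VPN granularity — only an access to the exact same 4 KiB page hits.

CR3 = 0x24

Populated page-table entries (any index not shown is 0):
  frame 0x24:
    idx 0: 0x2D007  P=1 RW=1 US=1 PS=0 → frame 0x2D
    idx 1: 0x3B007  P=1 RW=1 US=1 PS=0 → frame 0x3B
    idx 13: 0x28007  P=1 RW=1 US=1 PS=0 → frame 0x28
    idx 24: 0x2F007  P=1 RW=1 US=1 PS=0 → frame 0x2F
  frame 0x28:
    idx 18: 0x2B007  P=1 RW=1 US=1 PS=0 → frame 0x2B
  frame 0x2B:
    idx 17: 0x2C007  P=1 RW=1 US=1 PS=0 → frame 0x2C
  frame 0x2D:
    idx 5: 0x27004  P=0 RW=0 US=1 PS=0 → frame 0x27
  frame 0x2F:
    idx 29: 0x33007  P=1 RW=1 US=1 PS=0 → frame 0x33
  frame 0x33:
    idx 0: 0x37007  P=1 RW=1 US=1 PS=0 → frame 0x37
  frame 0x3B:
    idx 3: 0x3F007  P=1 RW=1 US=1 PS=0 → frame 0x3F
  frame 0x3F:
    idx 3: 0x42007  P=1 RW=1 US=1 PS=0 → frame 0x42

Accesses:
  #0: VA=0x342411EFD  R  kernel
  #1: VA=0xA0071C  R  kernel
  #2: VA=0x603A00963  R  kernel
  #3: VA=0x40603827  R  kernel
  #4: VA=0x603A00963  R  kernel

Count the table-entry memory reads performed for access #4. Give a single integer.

Walk each access:
#0 VA=0x342411EFD (r,kernel):
  L0: frame=0x24 idx=13 entry=0x28007 [P=1 RW=1 US=1 PS=0]
  L1: frame=0x28 idx=18 entry=0x2B007 [P=1 RW=1 US=1 PS=0]
  L2: frame=0x2B idx=17 entry=0x2C007 [P=1 RW=1 US=1 PS=0]
  ⇒ phys 0x2CEFD  [3 reads]
#1 VA=0xA0071C (r,kernel):
  L0: frame=0x24 idx=0 entry=0x2D007 [P=1 RW=1 US=1 PS=0]
  L1: frame=0x2D idx=5 entry=0x27004 [P=0 RW=0 US=1 PS=0]
  → PAGE_NOT_PRESENT  (2 entries read)
#2 VA=0x603A00963 (r,kernel):
  L0: frame=0x24 idx=24 entry=0x2F007 [P=1 RW=1 US=1 PS=0]
  L1: frame=0x2F idx=29 entry=0x33007 [P=1 RW=1 US=1 PS=0]
  L2: frame=0x33 idx=0 entry=0x37007 [P=1 RW=1 US=1 PS=0]
  ⇒ phys 0x37963  [3 reads]
#3 VA=0x40603827 (r,kernel):
  L0: frame=0x24 idx=1 entry=0x3B007 [P=1 RW=1 US=1 PS=0]
  L1: frame=0x3B idx=3 entry=0x3F007 [P=1 RW=1 US=1 PS=0]
  L2: frame=0x3F idx=3 entry=0x42007 [P=1 RW=1 US=1 PS=0]
  ⇒ phys 0x42827  [3 reads]
#4 VA=0x603A00963 (r,kernel):
  TLB hit vpn=0x603A00 → PA=0x37963

Entries read for #4: 0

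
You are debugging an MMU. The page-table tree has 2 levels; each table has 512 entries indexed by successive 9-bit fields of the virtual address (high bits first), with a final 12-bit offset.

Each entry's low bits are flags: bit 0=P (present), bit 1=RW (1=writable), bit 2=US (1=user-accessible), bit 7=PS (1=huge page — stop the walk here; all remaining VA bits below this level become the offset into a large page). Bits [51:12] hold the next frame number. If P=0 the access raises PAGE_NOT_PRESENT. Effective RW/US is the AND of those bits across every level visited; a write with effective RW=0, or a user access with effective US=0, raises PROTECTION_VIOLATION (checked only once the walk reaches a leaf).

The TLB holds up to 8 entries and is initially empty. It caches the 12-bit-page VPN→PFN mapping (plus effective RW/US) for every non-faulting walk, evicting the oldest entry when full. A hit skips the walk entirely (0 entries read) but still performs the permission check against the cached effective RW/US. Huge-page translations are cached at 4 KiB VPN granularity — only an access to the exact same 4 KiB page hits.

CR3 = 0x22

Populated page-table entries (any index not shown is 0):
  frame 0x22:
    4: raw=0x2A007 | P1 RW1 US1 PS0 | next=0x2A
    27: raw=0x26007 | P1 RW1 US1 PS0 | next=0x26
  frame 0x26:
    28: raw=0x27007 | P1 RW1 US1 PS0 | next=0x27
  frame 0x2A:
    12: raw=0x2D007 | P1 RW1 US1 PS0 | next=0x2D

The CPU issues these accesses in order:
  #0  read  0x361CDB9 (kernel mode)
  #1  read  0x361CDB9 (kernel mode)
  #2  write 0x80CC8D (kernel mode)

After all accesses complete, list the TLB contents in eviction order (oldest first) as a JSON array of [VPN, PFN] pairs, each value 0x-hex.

Trace:
#0 VA=0x361CDB9 (r,kernel):
  L0: frame=0x22 idx=27 entry=0x26007 [P=1 RW=1 US=1 PS=0]
  L1: frame=0x26 idx=28 entry=0x27007 [P=1 RW=1 US=1 PS=0]
  ⇒ phys 0x27DB9  [2 reads]
#1 VA=0x361CDB9 (r,kernel):
  TLB hit vpn=0x361C → PA=0x27DB9
#2 VA=0x80CC8D (w,kernel):
  L0: frame=0x22 idx=4 entry=0x2A007 [P=1 RW=1 US=1 PS=0]
  L1: frame=0x2A idx=12 entry=0x2D007 [P=1 RW=1 US=1 PS=0]
  ⇒ phys 0x2DC8D  [2 reads]

TLB: [["0x361C", "0x27"], ["0x80C", "0x2D"]]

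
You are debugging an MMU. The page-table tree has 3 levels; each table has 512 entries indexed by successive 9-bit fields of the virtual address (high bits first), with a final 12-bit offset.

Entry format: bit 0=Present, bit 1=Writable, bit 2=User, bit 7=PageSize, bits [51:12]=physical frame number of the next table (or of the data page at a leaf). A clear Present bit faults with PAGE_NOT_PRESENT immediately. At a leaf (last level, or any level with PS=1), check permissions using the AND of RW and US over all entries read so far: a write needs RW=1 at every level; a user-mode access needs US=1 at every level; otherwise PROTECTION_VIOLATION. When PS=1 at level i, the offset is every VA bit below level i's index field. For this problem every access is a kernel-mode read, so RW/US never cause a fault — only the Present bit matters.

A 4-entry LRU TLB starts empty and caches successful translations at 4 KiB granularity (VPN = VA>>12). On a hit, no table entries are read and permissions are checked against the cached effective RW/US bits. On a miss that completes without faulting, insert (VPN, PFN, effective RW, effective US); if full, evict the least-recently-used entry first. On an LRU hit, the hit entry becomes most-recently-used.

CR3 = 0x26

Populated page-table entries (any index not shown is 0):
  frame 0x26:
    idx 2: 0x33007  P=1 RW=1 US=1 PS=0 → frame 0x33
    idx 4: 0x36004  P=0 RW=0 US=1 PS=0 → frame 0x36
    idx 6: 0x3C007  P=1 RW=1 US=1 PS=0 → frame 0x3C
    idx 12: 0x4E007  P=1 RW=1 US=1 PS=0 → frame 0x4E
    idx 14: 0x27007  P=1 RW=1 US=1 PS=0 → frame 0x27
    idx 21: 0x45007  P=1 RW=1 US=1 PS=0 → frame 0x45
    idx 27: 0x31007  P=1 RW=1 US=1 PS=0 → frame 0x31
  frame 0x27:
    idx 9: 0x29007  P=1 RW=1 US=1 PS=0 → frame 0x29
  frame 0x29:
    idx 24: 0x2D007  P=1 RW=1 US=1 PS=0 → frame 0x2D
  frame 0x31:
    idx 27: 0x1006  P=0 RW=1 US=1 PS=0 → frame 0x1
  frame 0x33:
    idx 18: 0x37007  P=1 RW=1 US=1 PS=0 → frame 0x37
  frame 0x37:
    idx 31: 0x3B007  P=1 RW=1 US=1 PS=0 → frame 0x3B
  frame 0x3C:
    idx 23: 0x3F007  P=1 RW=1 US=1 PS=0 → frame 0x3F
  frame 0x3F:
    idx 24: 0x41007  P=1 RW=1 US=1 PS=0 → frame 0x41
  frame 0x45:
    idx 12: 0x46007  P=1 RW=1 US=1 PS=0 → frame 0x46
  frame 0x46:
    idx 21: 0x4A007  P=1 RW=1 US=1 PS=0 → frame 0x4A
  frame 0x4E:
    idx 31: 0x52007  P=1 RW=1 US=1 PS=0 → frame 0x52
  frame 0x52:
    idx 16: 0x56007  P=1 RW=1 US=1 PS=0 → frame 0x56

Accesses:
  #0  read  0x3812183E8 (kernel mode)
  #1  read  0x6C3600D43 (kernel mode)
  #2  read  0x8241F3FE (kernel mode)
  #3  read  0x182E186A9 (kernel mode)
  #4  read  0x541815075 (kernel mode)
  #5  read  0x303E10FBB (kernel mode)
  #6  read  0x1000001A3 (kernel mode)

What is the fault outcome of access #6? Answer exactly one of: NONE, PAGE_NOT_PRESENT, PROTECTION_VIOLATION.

Walk each access:
#0 VA=0x3812183E8 (r,kernel):
  L0 @0x26[14] → 0x27007  P=1,RW=1,US=1,PS=0
  L1 @0x27[9] → 0x29007  P=1,RW=1,US=1,PS=0
  L2 @0x29[24] → 0x2D007  P=1,RW=1,US=1,PS=0
  ✓ 0x2D3E8  — 3 lookups
#1 VA=0x6C3600D43 (r,kernel):
  L0 @0x26[27] → 0x31007  P=1,RW=1,US=1,PS=0
  L1 @0x31[27] → 0x1006  P=0,RW=1,US=1,PS=0
  ⇒ fault: PAGE_NOT_PRESENT  — 2 lookups
#2 VA=0x8241F3FE (r,kernel):
  L0 @0x26[2] → 0x33007  P=1,RW=1,US=1,PS=0
  L1 @0x33[18] → 0x37007  P=1,RW=1,US=1,PS=0
  L2 @0x37[31] → 0x3B007  P=1,RW=1,US=1,PS=0
  ✓ 0x3B3FE  — 3 lookups
#3 VA=0x182E186A9 (r,kernel):
  L0 @0x26[6] → 0x3C007  P=1,RW=1,US=1,PS=0
  L1 @0x3C[23] → 0x3F007  P=1,RW=1,US=1,PS=0
  L2 @0x3F[24] → 0x41007  P=1,RW=1,US=1,PS=0
  ✓ 0x416A9  — 3 lookups
#4 VA=0x541815075 (r,kernel):
  L0 @0x26[21] → 0x45007  P=1,RW=1,US=1,PS=0
  L1 @0x45[12] → 0x46007  P=1,RW=1,US=1,PS=0
  L2 @0x46[21] → 0x4A007  P=1,RW=1,US=1,PS=0
  ✓ 0x4A075  — 3 lookups
#5 VA=0x303E10FBB (r,kernel):
  L0 @0x26[12] → 0x4E007  P=1,RW=1,US=1,PS=0
  L1 @0x4E[31] → 0x52007  P=1,RW=1,US=1,PS=0
  L2 @0x52[16] → 0x56007  P=1,RW=1,US=1,PS=0
  ✓ 0x56FBB  — 3 lookups
#6 VA=0x1000001A3 (r,kernel):
  L0 @0x26[4] → 0x36004  P=0,RW=0,US=1,PS=0
  ⇒ fault: PAGE_NOT_PRESENT  — 1 lookups

Access #6 fault: PAGE_NOT_PRESENT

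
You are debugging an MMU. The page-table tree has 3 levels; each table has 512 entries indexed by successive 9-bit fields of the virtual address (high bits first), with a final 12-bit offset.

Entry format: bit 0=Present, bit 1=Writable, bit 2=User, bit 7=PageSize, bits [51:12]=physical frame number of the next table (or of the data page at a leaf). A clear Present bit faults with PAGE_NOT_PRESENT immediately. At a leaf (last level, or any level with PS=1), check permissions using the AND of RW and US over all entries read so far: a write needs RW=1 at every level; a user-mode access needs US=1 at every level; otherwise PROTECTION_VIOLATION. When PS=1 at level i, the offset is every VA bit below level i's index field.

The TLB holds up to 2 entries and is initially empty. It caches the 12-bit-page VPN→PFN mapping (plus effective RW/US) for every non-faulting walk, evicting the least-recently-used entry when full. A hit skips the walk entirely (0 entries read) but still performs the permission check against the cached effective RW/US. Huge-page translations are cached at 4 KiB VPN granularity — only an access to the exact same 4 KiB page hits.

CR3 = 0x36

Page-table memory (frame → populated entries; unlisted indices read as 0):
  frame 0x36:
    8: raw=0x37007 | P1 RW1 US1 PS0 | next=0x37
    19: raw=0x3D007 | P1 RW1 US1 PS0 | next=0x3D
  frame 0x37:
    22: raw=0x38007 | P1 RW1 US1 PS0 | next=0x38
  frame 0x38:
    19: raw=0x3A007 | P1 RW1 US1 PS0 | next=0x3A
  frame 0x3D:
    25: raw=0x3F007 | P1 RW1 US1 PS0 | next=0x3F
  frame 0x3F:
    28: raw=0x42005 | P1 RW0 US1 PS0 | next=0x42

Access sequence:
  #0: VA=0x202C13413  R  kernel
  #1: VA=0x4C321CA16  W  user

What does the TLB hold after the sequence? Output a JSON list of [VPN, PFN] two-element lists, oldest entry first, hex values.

Walk each access:
#0 VA=0x202C13413 (r,kernel):
  L0: frame=0x36 idx=8 entry=0x37007 [P=1 RW=1 US=1 PS=0]
  L1: frame=0x37 idx=22 entry=0x38007 [P=1 RW=1 US=1 PS=0]
  L2: frame=0x38 idx=19 entry=0x3A007 [P=1 RW=1 US=1 PS=0]
  ⇒ phys 0x3A413  [3 reads]
#1 VA=0x4C321CA16 (w,user):
  L0: frame=0x36 idx=19 entry=0x3D007 [P=1 RW=1 US=1 PS=0]
  L1: frame=0x3D idx=25 entry=0x3F007 [P=1 RW=1 US=1 PS=0]
  L2: frame=0x3F idx=28 entry=0x42005 [P=1 RW=0 US=1 PS=0]
  ✗ PROTECTION_VIOLATION  [3 reads]

TLB: [["0x202C13", "0x3A"]]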